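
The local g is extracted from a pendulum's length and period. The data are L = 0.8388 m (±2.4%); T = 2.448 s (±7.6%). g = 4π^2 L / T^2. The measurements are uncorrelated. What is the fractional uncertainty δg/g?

0.154

Relative error in a monomial: (δg/g)² = Σ (nᵢ · δxᵢ/xᵢ)².
  (1·δL/L)² = (1×0.0240)² = 0.000576;  (-2·δT/T)² = (-2×0.0760)² = 0.0231
δg/g = √(0.0237) = 0.154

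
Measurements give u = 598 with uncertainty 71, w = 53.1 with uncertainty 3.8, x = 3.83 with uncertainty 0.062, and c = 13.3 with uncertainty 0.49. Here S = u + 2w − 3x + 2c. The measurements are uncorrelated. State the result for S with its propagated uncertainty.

719 ± 71.4

S is a linear combination, so absolute uncertainties add in quadrature:
  (δu)² = 5040;  (2·δw)² = 57.8;  (3·δx)² = 0.0346;  (2·δc)² = 0.960
δS = √(5100) = 71.4
S = 719.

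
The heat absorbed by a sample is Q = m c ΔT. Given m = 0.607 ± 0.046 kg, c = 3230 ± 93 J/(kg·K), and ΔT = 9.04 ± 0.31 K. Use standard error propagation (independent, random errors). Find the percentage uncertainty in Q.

8.80%

For a monomial Q ∝ m, c, ΔT, fractional errors add in quadrature:
  (1·δm/m)² = (1×0.0758)² = 0.00574;  (1·δc/c)² = (1×0.0288)² = 0.000829;  (1·δΔT/ΔT)² = (1×0.0343)² = 0.00118
δQ/Q = √(0.00775) = 0.0880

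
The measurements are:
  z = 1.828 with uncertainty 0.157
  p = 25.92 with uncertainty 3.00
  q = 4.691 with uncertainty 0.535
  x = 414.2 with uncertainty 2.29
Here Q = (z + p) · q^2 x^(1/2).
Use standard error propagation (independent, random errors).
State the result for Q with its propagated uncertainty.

Let u = z + p = 27.75. δu = √(δz² + δp²) = √(0.0246 + 9.00) = 3.00, so δu/u = 0.108.
Q is then a monomial in u, q, x:
δQ/Q = √((δu/u)² + (2·δq/q)² + (½·δx/x)²) = √(0.0117 + 0.0520 + 7.64e-06) = 0.253
Q = 12430, so δQ = 0.253 × 12430 = 3140.

12430 ± 3140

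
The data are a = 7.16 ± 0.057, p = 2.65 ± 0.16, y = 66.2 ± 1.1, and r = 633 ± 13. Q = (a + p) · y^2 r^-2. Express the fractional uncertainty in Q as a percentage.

5.56%

Let u = a + p = 9.81. δu = √(δa² + δp²) = √(0.00325 + 0.0256) = 0.170, so δu/u = 0.0173.
Q is then a monomial in u, y, r:
δQ/Q = √((δu/u)² + (2·δy/y)² + (-2·δr/r)²) = √(0.000300 + 0.00110 + 0.00169) = 0.0556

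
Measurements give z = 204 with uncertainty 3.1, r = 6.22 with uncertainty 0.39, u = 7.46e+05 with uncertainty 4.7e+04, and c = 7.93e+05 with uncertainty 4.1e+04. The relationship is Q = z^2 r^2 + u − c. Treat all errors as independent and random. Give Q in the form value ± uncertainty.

(1.56 ± 0.217) × 10^6

Let p = z^2·r^2 = 1.61e+06. δp/p = √((2·δz/z)² + (2·δr/r)²) = √(0.000924 + 0.0157) = 0.129, so δp = 2.08e+05.
Q = p + u − c: δQ = √(δp² + δu² + δc²) = √(4.32e+10 + 2.21e+09 + 1.68e+09) = 2.17e+05
Q = 1.56e+06.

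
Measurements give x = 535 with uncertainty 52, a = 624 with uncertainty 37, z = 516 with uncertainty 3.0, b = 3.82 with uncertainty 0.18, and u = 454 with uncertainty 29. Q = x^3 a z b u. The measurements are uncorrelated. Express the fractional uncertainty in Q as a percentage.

Q is a product of powers, so relative uncertainties combine in quadrature:
  (3·δx/x)² = (3×0.0972)² = 0.0850;  (1·δa/a)² = (1×0.0593)² = 0.00352;  (1·δz/z)² = (1×0.00581)² = 3.38e-05;  (1·δb/b)² = (1×0.0471)² = 0.00222;  (1·δu/u)² = (1×0.0639)² = 0.00408
δQ/Q = √(0.0949) = 0.308

30.8%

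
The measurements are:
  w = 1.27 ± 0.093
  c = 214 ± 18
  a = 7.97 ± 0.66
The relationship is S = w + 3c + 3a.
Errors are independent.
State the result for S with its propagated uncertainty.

Sums and differences: (δS)² = Σ (cᵢ δxᵢ)².
  (δw)² = 0.00865;  (3·δc)² = 2920;  (3·δa)² = 3.92
δS = √(2920) = 54.0
S = 667.

667 ± 54.0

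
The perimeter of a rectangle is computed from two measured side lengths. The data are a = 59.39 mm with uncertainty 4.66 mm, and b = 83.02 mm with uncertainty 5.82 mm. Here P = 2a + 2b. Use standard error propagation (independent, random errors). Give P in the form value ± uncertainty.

Absolute uncertainties add in quadrature for a linear combination:
  (2·δa)² = 86.9;  (2·δb)² = 135
δP = √(222) = 14.9 mm
P = 284.8 mm.

284.8 ± 14.9 mm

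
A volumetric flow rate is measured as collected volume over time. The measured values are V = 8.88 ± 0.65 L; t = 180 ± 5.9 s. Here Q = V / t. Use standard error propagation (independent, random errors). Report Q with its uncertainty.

Products/powers → add relative errors in quadrature, weighted by exponent:
  (1·δV/V)² = (1×0.0732)² = 0.00536;  (-1·δt/t)² = (-1×0.0328)² = 0.00107
δQ/Q = √(0.00643) = 0.0802
Q = 0.0493 L/s, so δQ = 0.0802 × 0.0493 = 0.00396 L/s.

0.0493 ± 0.00396 L/s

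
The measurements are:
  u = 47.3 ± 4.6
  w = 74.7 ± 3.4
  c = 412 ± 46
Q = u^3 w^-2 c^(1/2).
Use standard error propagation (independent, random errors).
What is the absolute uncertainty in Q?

120

Products/powers → add relative errors in quadrature, weighted by exponent:
  (3·δu/u)² = (3×0.0973)² = 0.0851;  (-2·δw/w)² = (-2×0.0455)² = 0.00829;  (½·δc/c)² = (0.5×0.112)² = 0.00312
δQ/Q = √(0.0965) = 0.311
Q = 385, so δQ = 0.311 × 385 = 120.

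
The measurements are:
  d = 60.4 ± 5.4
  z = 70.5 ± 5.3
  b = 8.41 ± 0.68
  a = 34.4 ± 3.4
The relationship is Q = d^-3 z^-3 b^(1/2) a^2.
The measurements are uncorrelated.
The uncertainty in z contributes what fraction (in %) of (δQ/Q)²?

31.1%

(δQ/Q)² = (-3·δd/d)² + (-3·δz/z)² + (½·δb/b)² + (2·δa/a)²
  d term: (-3×0.0894)² = 0.0719
  z term: (-3×0.0752)² = 0.0509
  b term: (0.5×0.0809)² = 0.00163
  a term: (2×0.0988)² = 0.0391
Total = 0.164. Share from z = 0.0509/0.164 = 0.311.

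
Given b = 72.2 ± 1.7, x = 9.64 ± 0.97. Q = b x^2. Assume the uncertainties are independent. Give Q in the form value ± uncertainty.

Each factor contributes (exponent × relative error)² to (δQ/Q)²:
  (1·δb/b)² = (1×0.0235)² = 0.000554;  (2·δx/x)² = (2×0.101)² = 0.0405
δQ/Q = √(0.0411) = 0.203
Q = 6710, so δQ = 0.203 × 6710 = 1360.

6710 ± 1360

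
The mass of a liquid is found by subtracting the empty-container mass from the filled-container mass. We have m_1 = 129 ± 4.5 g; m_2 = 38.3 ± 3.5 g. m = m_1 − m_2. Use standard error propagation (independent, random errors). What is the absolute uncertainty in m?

Sums and differences: (δm)² = Σ (cᵢ δxᵢ)².
  (δm_1)² = 20.2;  (δm_2)² = 12.2
δm = √(32.5) = 5.70 g

5.70 g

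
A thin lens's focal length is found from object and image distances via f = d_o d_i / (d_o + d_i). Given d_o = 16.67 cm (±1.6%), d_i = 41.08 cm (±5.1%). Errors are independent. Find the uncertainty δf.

∂f/∂d_o = (d_i/(d_o+d_i))² = 0.506;  ∂f/∂d_i = (d_o/(d_o+d_i))² = 0.0833
δf = √((∂f/∂d_o · δd_o)² + (∂f/∂d_i · δd_i)²) = √(0.0182 + 0.0305) = 0.221 cm

0.221 cm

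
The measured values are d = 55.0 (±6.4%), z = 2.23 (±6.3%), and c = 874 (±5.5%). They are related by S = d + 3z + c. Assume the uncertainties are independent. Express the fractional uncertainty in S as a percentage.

Each term contributes (cᵢ δxᵢ)² to (δS)²:
  (δd)² = 12.4;  (3·δz)² = 0.178;  (δc)² = 2310
δS = √(2320) = 48.2
S = 936, so δS/S = 48.2/936 = 0.0515.

5.15%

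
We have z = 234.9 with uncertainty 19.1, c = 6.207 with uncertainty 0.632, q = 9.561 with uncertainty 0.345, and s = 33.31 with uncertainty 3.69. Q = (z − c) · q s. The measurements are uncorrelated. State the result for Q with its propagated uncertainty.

72830 ± 10400

Let u = z − c = 228.7. δu = √(δz² + δc²) = √(365 + 0.399) = 19.1, so δu/u = 0.0836.
Q is then a monomial in u, q, s:
δQ/Q = √((δu/u)² + (1·δq/q)² + (1·δs/s)²) = √(0.00698 + 0.00130 + 0.0123) = 0.143
Q = 72830, so δQ = 0.143 × 72830 = 10400.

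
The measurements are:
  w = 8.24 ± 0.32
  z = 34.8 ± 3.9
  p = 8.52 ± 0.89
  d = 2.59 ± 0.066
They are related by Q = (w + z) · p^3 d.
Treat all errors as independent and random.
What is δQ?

Let u = w + z = 43.0. δu = √(δw² + δz²) = √(0.102 + 15.2) = 3.91, so δu/u = 0.0909.
Q is then a monomial in u, p, d:
δQ/Q = √((δu/u)² + (3·δp/p)² + (1·δd/d)²) = √(0.00827 + 0.0982 + 0.000649) = 0.327
Q = 68900, so δQ = 0.327 × 68900 = 22600.

22600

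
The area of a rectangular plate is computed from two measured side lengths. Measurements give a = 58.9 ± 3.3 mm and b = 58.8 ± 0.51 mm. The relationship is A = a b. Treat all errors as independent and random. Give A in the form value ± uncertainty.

3460 ± 196 mm^2

Each factor contributes (exponent × relative error)² to (δA/A)²:
  (1·δa/a)² = (1×0.0560)² = 0.00314;  (1·δb/b)² = (1×0.00867)² = 7.52e-05
δA/A = √(0.00321) = 0.0567
A = 3460 mm^2, so δA = 0.0567 × 3460 = 196 mm^2.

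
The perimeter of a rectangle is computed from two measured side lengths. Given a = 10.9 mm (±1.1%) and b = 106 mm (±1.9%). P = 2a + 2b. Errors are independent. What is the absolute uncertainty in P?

4.04 mm

Sums and differences: (δP)² = Σ (cᵢ δxᵢ)².
  (2·δa)² = 0.0575;  (2·δb)² = 16.2
δP = √(16.3) = 4.04 mm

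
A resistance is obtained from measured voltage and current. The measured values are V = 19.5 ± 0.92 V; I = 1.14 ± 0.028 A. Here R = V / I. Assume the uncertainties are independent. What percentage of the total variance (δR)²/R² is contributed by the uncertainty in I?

21.3%

(δR/R)² = (1·δV/V)² + (-1·δI/I)²
  V term: (1×0.0472)² = 0.00223
  I term: (-1×0.0246)² = 0.000603
Total = 0.00283. Share from I = 0.000603/0.00283 = 0.213.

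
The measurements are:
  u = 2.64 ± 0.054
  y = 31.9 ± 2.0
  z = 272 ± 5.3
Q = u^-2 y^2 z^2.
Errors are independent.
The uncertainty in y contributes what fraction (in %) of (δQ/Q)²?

(δQ/Q)² = (-2·δu/u)² + (2·δy/y)² + (2·δz/z)²
  u term: (-2×0.0205)² = 0.00167
  y term: (2×0.0627)² = 0.0157
  z term: (2×0.0195)² = 0.00152
Total = 0.0189. Share from y = 0.0157/0.0189 = 0.831.

83.1%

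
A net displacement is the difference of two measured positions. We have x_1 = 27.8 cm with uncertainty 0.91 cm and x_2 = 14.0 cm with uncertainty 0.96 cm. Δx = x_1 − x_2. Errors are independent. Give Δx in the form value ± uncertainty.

13.8 ± 1.32 cm

Sums and differences: (δΔx)² = Σ (cᵢ δxᵢ)².
  (δx_1)² = 0.828;  (δx_2)² = 0.922
δΔx = √(1.75) = 1.32 cm
Δx = 13.8 cm.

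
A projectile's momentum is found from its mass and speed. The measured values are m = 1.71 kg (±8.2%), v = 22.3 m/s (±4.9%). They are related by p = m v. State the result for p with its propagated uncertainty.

Each factor contributes (exponent × relative error)² to (δp/p)²:
  (1·δm/m)² = (1×0.0820)² = 0.00672;  (1·δv/v)² = (1×0.0490)² = 0.00240
δp/p = √(0.00912) = 0.0955
p = 38.1 kg·m/s, so δp = 0.0955 × 38.1 = 3.64 kg·m/s.

38.1 ± 3.64 kg·m/s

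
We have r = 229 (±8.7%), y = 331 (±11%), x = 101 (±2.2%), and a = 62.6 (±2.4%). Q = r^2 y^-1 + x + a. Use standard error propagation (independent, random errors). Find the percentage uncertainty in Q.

Let p = r^2·y^-1 = 158. δp/p = √((2·δr/r)² + (-1·δy/y)²) = √(0.0303 + 0.0121) = 0.206, so δp = 32.6.
Q = p + x + a: δQ = √(δp² + δx² + δa²) = √(1060 + 4.94 + 2.26) = 32.7
Q = 322, so δQ/Q = 32.7/322 = 0.102.

10.2%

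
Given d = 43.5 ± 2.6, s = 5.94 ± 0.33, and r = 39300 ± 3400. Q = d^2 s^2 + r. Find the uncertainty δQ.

11400

Let p = d^2·s^2 = 66800. δp/p = √((2·δd/d)² + (2·δs/s)²) = √(0.0143 + 0.0123) = 0.163, so δp = 10900.
Q = p + r: δQ = √(δp² + δr²) = √(1.19e+08 + 1.16e+07) = 11400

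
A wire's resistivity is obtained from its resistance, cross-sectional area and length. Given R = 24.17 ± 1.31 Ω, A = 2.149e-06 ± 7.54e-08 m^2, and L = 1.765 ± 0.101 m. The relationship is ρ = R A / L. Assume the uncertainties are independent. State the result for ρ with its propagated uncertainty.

Products/powers → add relative errors in quadrature, weighted by exponent:
  (1·δR/R)² = (1×0.0542)² = 0.00294;  (1·δA/A)² = (1×0.0351)² = 0.00123;  (-1·δL/L)² = (-1×0.0572)² = 0.00327
δρ/ρ = √(0.00744) = 0.0863
ρ = 2.943e-05 Ω·m, so δρ = 0.0863 × 2.943e-05 = 2.54e-06 Ω·m.

(2.943 ± 0.254) × 10^-5 Ω·m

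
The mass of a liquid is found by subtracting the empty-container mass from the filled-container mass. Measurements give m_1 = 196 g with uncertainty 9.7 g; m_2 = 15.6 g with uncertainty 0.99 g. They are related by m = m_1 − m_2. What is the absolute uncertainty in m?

Each term contributes (cᵢ δxᵢ)² to (δm)²:
  (δm_1)² = 94.1;  (δm_2)² = 0.980
δm = √(95.1) = 9.75 g

9.75 g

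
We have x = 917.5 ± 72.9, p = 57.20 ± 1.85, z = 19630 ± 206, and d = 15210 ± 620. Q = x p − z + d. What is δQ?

Let w = x·p = 52480. δw/w = √((1·δx/x)² + (1·δp/p)²) = √(0.00631 + 0.00105) = 0.0858, so δw = 4500.
Q = w − z + d: δQ = √(δw² + δz² + δd²) = √(2.03e+07 + 42400 + 3.84e+05) = 4550

4550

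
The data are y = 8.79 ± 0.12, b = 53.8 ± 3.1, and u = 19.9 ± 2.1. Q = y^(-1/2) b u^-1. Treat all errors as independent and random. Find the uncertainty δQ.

0.110

Since Q is a product/quotient, work with relative uncertainties:
  (−½·δy/y)² = (-0.5×0.0137)² = 4.66e-05;  (1·δb/b)² = (1×0.0576)² = 0.00332;  (-1·δu/u)² = (-1×0.106)² = 0.0111
δQ/Q = √(0.0145) = 0.120
Q = 0.912, so δQ = 0.120 × 0.912 = 0.110.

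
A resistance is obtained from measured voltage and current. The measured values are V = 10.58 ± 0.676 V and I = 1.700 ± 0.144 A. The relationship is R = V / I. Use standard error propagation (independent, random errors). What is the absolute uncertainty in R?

R is a product of powers, so relative uncertainties combine in quadrature:
  (1·δV/V)² = (1×0.0639)² = 0.00408;  (-1·δI/I)² = (-1×0.0847)² = 0.00718
δR/R = √(0.0113) = 0.106
R = 6.224 Ω, so δR = 0.106 × 6.224 = 0.660 Ω.

0.660 Ω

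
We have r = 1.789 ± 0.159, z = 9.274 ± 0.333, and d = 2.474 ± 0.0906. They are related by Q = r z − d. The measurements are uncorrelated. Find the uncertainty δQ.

Let p = r·z = 16.59. δp/p = √((1·δr/r)² + (1·δz/z)²) = √(0.00790 + 0.00129) = 0.0959, so δp = 1.59.
Q = p − d: δQ = √(δp² + δd²) = √(2.53 + 0.00821) = 1.59

1.59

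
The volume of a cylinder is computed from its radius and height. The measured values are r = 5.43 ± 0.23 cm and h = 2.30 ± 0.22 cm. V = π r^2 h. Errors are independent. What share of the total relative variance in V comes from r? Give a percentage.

44.0%

(δV/V)² = (2·δr/r)² + (1·δh/h)²
  r term: (2×0.0424)² = 0.00718
  h term: (1×0.0957)² = 0.00915
Total = 0.0163. Share from r = 0.00718/0.0163 = 0.440.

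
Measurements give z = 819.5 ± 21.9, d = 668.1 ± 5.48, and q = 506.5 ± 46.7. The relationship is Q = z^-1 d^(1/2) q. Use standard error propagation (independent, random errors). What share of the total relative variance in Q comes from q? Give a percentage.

92.1%

(δQ/Q)² = (-1·δz/z)² + (½·δd/d)² + (1·δq/q)²
  z term: (-1×0.0267)² = 0.000714
  d term: (0.5×0.00820)² = 1.68e-05
  q term: (1×0.0922)² = 0.00850
Total = 0.00923. Share from q = 0.00850/0.00923 = 0.921.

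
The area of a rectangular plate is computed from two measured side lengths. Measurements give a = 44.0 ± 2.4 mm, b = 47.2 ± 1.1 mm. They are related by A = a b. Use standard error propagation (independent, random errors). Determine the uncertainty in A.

123 mm^2

A is a product of powers, so relative uncertainties combine in quadrature:
  (1·δa/a)² = (1×0.0545)² = 0.00298;  (1·δb/b)² = (1×0.0233)² = 0.000543
δA/A = √(0.00352) = 0.0593
A = 2080 mm^2, so δA = 0.0593 × 2080 = 123 mm^2.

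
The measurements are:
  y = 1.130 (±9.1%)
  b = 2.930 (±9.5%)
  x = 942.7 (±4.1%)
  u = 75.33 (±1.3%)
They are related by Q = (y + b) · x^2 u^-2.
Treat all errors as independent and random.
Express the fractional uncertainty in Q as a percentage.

Let w = y + b = 4.060. δw = √(δy² + δb²) = √(0.0106 + 0.0775) = 0.297, so δw/w = 0.0731.
Q is then a monomial in w, x, u:
δQ/Q = √((δw/w)² + (2·δx/x)² + (-2·δu/u)²) = √(0.00534 + 0.00672 + 0.000676) = 0.113

11.3%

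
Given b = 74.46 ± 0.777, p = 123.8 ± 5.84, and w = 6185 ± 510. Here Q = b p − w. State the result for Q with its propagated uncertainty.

Let h = b·p = 9218. δh/h = √((1·δb/b)² + (1·δp/p)²) = √(0.000109 + 0.00223) = 0.0483, so δh = 445.
Q = h − w: δQ = √(δh² + δw²) = √(1.98e+05 + 2.6e+05) = 677
Q = 3033.

3033 ± 677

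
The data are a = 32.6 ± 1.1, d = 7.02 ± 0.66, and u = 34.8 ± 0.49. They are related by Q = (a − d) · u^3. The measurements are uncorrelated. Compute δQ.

70700

Let w = a − d = 25.6. δw = √(δa² + δd²) = √(1.21 + 0.436) = 1.28, so δw/w = 0.0501.
Q is then a monomial in w, u:
δQ/Q = √((δw/w)² + (3·δu/u)²) = √(0.00251 + 0.00178) = 0.0656
Q = 1.08e+06, so δQ = 0.0656 × 1.08e+06 = 70700.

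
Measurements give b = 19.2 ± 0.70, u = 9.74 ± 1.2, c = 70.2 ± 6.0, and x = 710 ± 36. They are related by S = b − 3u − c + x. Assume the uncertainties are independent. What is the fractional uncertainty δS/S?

0.0582

Absolute uncertainties add in quadrature for a linear combination:
  (δb)² = 0.490;  (3·δu)² = 13.0;  (δc)² = 36.0;  (δx)² = 1300
δS = √(1350) = 36.7
S = 630, so δS/S = 36.7/630 = 0.0582.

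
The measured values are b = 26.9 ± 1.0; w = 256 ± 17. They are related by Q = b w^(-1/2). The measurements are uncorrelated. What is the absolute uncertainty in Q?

Relative error in a monomial: (δQ/Q)² = Σ (nᵢ · δxᵢ/xᵢ)².
  (1·δb/b)² = (1×0.0372)² = 0.00138;  (−½·δw/w)² = (-0.5×0.0664)² = 0.00110
δQ/Q = √(0.00248) = 0.0498
Q = 1.68, so δQ = 0.0498 × 1.68 = 0.0838.

0.0838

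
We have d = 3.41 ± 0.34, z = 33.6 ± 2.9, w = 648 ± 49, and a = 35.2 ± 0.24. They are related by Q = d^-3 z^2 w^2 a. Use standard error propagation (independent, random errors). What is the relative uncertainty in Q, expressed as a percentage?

Relative error in a monomial: (δQ/Q)² = Σ (nᵢ · δxᵢ/xᵢ)².
  (-3·δd/d)² = (-3×0.0997)² = 0.0895;  (2·δz/z)² = (2×0.0863)² = 0.0298;  (2·δw/w)² = (2×0.0756)² = 0.0229;  (1·δa/a)² = (1×0.00682)² = 4.65e-05
δQ/Q = √(0.142) = 0.377

37.7%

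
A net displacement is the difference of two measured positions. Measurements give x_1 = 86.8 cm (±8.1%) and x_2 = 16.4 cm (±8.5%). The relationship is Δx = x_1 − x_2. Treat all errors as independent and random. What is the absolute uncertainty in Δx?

Absolute uncertainties add in quadrature for a linear combination:
  (δx_1)² = 49.4;  (δx_2)² = 1.94
δΔx = √(51.4) = 7.17 cm

7.17 cm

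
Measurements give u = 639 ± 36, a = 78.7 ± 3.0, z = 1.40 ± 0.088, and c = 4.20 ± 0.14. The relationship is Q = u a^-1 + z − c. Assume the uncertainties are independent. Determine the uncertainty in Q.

Let p = u·a^-1 = 8.12. δp/p = √((1·δu/u)² + (-1·δa/a)²) = √(0.00317 + 0.00145) = 0.0680, so δp = 0.552.
Q = p + z − c: δQ = √(δp² + δz² + δc²) = √(0.305 + 0.00774 + 0.0196) = 0.577

0.577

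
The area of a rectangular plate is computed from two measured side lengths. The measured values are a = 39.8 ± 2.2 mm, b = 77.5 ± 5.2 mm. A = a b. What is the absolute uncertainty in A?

268 mm^2

A is a product of powers, so relative uncertainties combine in quadrature:
  (1·δa/a)² = (1×0.0553)² = 0.00306;  (1·δb/b)² = (1×0.0671)² = 0.00450
δA/A = √(0.00756) = 0.0869
A = 3080 mm^2, so δA = 0.0869 × 3080 = 268 mm^2.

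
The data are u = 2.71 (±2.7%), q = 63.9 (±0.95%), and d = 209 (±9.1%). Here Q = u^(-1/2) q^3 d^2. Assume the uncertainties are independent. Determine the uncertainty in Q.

Q is a product of powers, so relative uncertainties combine in quadrature:
  (−½·δu/u)² = (-0.5×0.0270)² = 0.000182;  (3·δq/q)² = (3×0.00950)² = 0.000812;  (2·δd/d)² = (2×0.0910)² = 0.0331
δQ/Q = √(0.0341) = 0.185
Q = 6.92e+09, so δQ = 0.185 × 6.92e+09 = 1.28e+09.

1.28e+09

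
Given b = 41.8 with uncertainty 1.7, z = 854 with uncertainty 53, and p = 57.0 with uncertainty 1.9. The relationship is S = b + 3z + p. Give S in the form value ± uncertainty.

For a sum/difference, combine absolute errors in quadrature:
  (δb)² = 2.89;  (3·δz)² = 25300;  (δp)² = 3.61
δS = √(25300) = 159
S = 2660.

2660 ± 159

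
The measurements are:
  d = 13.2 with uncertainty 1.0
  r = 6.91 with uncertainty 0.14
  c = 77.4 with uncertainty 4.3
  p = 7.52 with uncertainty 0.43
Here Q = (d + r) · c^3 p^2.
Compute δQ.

1.1e+08

Let u = d + r = 20.1. δu = √(δd² + δr²) = √(1.00 + 0.0196) = 1.01, so δu/u = 0.0502.
Q is then a monomial in u, c, p:
δQ/Q = √((δu/u)² + (3·δc/c)² + (2·δp/p)²) = √(0.00252 + 0.0278 + 0.0131) = 0.208
Q = 5.27e+08, so δQ = 0.208 × 5.27e+08 = 1.1e+08.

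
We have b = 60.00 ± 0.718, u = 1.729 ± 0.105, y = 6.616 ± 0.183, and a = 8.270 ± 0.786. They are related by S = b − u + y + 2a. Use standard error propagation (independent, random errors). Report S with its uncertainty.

81.43 ± 1.74

Absolute uncertainties add in quadrature for a linear combination:
  (δb)² = 0.516;  (δu)² = 0.0110;  (δy)² = 0.0335;  (2·δa)² = 2.47
δS = √(3.03) = 1.74
S = 81.43.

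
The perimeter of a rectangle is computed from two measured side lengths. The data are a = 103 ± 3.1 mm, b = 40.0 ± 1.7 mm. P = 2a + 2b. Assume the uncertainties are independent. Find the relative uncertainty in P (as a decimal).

For a sum/difference, combine absolute errors in quadrature:
  (2·δa)² = 38.4;  (2·δb)² = 11.6
δP = √(50.0) = 7.07 mm
P = 286 mm, so δP/P = 7.07/286 = 0.0247.

0.0247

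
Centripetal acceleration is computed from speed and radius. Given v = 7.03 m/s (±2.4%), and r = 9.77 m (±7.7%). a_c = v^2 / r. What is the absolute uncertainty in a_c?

0.459 m/s^2

Since a_c is a product/quotient, work with relative uncertainties:
  (2·δv/v)² = (2×0.0240)² = 0.00230;  (-1·δr/r)² = (-1×0.0770)² = 0.00593
δa_c/a_c = √(0.00823) = 0.0907
a_c = 5.06 m/s^2, so δa_c = 0.0907 × 5.06 = 0.459 m/s^2.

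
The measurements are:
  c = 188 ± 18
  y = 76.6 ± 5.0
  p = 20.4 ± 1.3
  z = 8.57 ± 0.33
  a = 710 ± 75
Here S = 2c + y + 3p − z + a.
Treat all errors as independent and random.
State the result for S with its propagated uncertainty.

S is a linear combination, so absolute uncertainties add in quadrature:
  (2·δc)² = 1300;  (δy)² = 25.0;  (3·δp)² = 15.2;  (δz)² = 0.109;  (δa)² = 5620
δS = √(6960) = 83.4
S = 1220.

1220 ± 83.4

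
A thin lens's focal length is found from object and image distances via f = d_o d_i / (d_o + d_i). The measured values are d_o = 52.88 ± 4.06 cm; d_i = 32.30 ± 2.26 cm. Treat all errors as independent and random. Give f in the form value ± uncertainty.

∂f/∂d_o = (d_i/(d_o+d_i))² = 0.144;  ∂f/∂d_i = (d_o/(d_o+d_i))² = 0.385
δf = √((∂f/∂d_o · δd_o)² + (∂f/∂d_i · δd_i)²) = √(0.341 + 0.759) = 1.05 cm
f = 20.05 cm.

20.05 ± 1.05 cm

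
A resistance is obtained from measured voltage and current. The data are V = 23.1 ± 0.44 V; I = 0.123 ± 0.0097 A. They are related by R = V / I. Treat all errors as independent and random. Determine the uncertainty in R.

Since R is a product/quotient, work with relative uncertainties:
  (1·δV/V)² = (1×0.0190)² = 0.000363;  (-1·δI/I)² = (-1×0.0789)² = 0.00622
δR/R = √(0.00658) = 0.0811
R = 188 Ω, so δR = 0.0811 × 188 = 15.2 Ω.

15.2 Ω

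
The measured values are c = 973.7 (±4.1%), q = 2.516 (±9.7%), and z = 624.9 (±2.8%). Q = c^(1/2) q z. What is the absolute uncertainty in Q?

For a monomial Q ∝ c^(1/2), q, z, fractional errors add in quadrature:
  (½·δc/c)² = (0.5×0.0410)² = 0.000420;  (1·δq/q)² = (1×0.0970)² = 0.00941;  (1·δz/z)² = (1×0.0280)² = 0.000784
δQ/Q = √(0.0106) = 0.103
Q = 49060, so δQ = 0.103 × 49060 = 5050.

5050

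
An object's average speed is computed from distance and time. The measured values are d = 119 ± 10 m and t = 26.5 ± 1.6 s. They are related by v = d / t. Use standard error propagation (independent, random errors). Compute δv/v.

0.103

Products/powers → add relative errors in quadrature, weighted by exponent:
  (1·δd/d)² = (1×0.0840)² = 0.00706;  (-1·δt/t)² = (-1×0.0604)² = 0.00365
δv/v = √(0.0107) = 0.103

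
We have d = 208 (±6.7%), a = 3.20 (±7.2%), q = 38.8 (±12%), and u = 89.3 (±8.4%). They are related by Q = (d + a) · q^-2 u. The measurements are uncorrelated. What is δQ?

Let w = d + a = 211. δw = √(δd² + δa²) = √(194 + 0.0531) = 13.9, so δw/w = 0.0660.
Q is then a monomial in w, q, u:
δQ/Q = √((δw/w)² + (-2·δq/q)² + (1·δu/u)²) = √(0.00436 + 0.0576 + 0.00706) = 0.263
Q = 12.5, so δQ = 0.263 × 12.5 = 3.29.

3.29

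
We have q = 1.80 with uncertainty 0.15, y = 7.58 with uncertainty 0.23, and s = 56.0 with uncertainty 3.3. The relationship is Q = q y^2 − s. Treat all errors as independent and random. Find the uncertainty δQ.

11.2

Let p = q·y^2 = 103. δp/p = √((1·δq/q)² + (2·δy/y)²) = √(0.00694 + 0.00368) = 0.103, so δp = 10.7.
Q = p − s: δQ = √(δp² + δs²) = √(114 + 10.9) = 11.2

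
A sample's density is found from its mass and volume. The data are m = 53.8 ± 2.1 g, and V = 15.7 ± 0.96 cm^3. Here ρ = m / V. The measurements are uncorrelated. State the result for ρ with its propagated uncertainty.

Relative error in a monomial: (δρ/ρ)² = Σ (nᵢ · δxᵢ/xᵢ)².
  (1·δm/m)² = (1×0.0390)² = 0.00152;  (-1·δV/V)² = (-1×0.0611)² = 0.00374
δρ/ρ = √(0.00526) = 0.0725
ρ = 3.43 g/cm^3, so δρ = 0.0725 × 3.43 = 0.249 g/cm^3.

3.43 ± 0.249 g/cm^3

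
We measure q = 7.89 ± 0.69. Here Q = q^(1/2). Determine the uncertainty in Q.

Q ∝ q^(1/2), so δQ/Q = |½| · δq/q = 0.5 × 0.0875 = 0.0437.
Q = 2.81, so δQ = 0.0437 × 2.81 = 0.123.

0.123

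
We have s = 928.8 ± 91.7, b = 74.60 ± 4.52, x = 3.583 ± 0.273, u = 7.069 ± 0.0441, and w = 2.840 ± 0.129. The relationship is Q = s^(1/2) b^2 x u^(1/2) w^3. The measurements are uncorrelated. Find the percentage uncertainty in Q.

For a monomial Q ∝ s^(1/2), b^2, x, u^(1/2), w^3, fractional errors add in quadrature:
  (½·δs/s)² = (0.5×0.0987)² = 0.00244;  (2·δb/b)² = (2×0.0606)² = 0.0147;  (1·δx/x)² = (1×0.0762)² = 0.00581;  (½·δu/u)² = (0.5×0.00624)² = 9.73e-06;  (3·δw/w)² = (3×0.0454)² = 0.0186
δQ/Q = √(0.0415) = 0.204

20.4%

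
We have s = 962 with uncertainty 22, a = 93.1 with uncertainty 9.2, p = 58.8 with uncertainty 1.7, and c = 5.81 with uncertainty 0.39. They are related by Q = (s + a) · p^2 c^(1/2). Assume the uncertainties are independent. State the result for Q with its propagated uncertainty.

Let u = s + a = 1060. δu = √(δs² + δa²) = √(484 + 84.6) = 23.8, so δu/u = 0.0226.
Q is then a monomial in u, p, c:
δQ/Q = √((δu/u)² + (2·δp/p)² + (½·δc/c)²) = √(0.000511 + 0.00334 + 0.00113) = 0.0706
Q = 8.79e+06, so δQ = 0.0706 × 8.79e+06 = 6.21e+05.

(8.79 ± 0.621) × 10^6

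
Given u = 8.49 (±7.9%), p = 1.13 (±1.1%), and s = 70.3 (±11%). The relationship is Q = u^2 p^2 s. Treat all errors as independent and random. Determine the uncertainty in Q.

1250

Products/powers → add relative errors in quadrature, weighted by exponent:
  (2·δu/u)² = (2×0.0790)² = 0.0250;  (2·δp/p)² = (2×0.0110)² = 0.000484;  (1·δs/s)² = (1×0.110)² = 0.0121
δQ/Q = √(0.0375) = 0.194
Q = 6470, so δQ = 0.194 × 6470 = 1250.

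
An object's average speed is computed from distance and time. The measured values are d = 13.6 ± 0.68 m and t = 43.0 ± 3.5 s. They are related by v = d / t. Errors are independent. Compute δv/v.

0.0955

Relative error in a monomial: (δv/v)² = Σ (nᵢ · δxᵢ/xᵢ)².
  (1·δd/d)² = (1×0.0500)² = 0.00250;  (-1·δt/t)² = (-1×0.0814)² = 0.00663
δv/v = √(0.00913) = 0.0955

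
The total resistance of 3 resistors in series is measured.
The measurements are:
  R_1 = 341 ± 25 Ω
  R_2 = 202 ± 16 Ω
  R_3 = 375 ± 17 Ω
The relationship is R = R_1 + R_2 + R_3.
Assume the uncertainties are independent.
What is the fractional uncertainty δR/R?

Absolute uncertainties add in quadrature for a linear combination:
  (δR_1)² = 625;  (δR_2)² = 256;  (δR_3)² = 289
δR = √(1170) = 34.2 Ω
R = 918 Ω, so δR/R = 34.2/918 = 0.0373.

0.0373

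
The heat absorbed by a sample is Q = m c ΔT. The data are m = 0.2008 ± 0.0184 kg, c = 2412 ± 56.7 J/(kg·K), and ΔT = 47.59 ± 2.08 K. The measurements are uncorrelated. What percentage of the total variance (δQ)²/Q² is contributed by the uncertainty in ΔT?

17.6%

(δQ/Q)² = (1·δm/m)² + (1·δc/c)² + (1·δΔT/ΔT)²
  m term: (1×0.0916)² = 0.00840
  c term: (1×0.0235)² = 0.000553
  ΔT term: (1×0.0437)² = 0.00191
Total = 0.0109. Share from ΔT = 0.00191/0.0109 = 0.176.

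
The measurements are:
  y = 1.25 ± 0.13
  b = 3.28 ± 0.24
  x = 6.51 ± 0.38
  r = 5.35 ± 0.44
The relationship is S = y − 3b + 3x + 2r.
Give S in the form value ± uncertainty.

21.6 ± 1.62

S is a linear combination, so absolute uncertainties add in quadrature:
  (δy)² = 0.0169;  (3·δb)² = 0.518;  (3·δx)² = 1.30;  (2·δr)² = 0.774
δS = √(2.61) = 1.62
S = 21.6.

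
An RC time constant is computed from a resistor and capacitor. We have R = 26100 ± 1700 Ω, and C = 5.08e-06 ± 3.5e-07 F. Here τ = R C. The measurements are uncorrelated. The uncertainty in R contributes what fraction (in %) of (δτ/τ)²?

(δτ/τ)² = (1·δR/R)² + (1·δC/C)²
  R term: (1×0.0651)² = 0.00424
  C term: (1×0.0689)² = 0.00475
Total = 0.00899. Share from R = 0.00424/0.00899 = 0.472.

47.2%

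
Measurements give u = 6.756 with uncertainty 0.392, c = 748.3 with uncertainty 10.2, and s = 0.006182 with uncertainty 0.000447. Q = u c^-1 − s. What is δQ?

Let p = u·c^-1 = 0.009028. δp/p = √((1·δu/u)² + (-1·δc/c)²) = √(0.00337 + 0.000186) = 0.0596, so δp = 0.000538.
Q = p − s: δQ = √(δp² + δs²) = √(2.9e-07 + 2e-07) = 0.000700

0.000700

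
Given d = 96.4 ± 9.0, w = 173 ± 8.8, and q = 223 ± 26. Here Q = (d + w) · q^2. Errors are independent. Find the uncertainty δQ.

Let u = d + w = 269. δu = √(δd² + δw²) = √(81.0 + 77.4) = 12.6, so δu/u = 0.0467.
Q is then a monomial in u, q:
δQ/Q = √((δu/u)² + (2·δq/q)²) = √(0.00218 + 0.0544) = 0.238
Q = 1.34e+07, so δQ = 0.238 × 1.34e+07 = 3.19e+06.

3.19e+06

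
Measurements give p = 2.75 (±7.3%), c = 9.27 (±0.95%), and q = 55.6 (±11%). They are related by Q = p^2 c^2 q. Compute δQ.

6640

For a monomial Q ∝ p^2, c^2, q, fractional errors add in quadrature:
  (2·δp/p)² = (2×0.0730)² = 0.0213;  (2·δc/c)² = (2×0.00950)² = 0.000361;  (1·δq/q)² = (1×0.110)² = 0.0121
δQ/Q = √(0.0338) = 0.184
Q = 36100, so δQ = 0.184 × 36100 = 6640.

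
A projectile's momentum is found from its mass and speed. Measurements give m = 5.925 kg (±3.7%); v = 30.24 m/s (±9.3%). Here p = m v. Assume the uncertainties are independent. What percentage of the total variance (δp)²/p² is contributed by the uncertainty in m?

13.7%

(δp/p)² = (1·δm/m)² + (1·δv/v)²
  m term: (1×0.0370)² = 0.00137
  v term: (1×0.0930)² = 0.00865
Total = 0.0100. Share from m = 0.00137/0.0100 = 0.137.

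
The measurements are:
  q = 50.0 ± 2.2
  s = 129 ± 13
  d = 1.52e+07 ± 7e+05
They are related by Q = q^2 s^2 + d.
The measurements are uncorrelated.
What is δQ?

Let p = q^2·s^2 = 4.16e+07. δp/p = √((2·δq/q)² + (2·δs/s)²) = √(0.00774 + 0.0406) = 0.220, so δp = 9.15e+06.
Q = p + d: δQ = √(δp² + δd²) = √(8.37e+13 + 4.9e+11) = 9.18e+06

9.18e+06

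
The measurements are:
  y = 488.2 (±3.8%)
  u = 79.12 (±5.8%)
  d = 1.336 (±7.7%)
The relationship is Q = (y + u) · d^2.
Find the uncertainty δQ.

160

Let w = y + u = 567.3. δw = √(δy² + δu²) = √(344 + 21.1) = 19.1, so δw/w = 0.0337.
Q is then a monomial in w, d:
δQ/Q = √((δw/w)² + (2·δd/d)²) = √(0.00113 + 0.0237) = 0.158
Q = 1013, so δQ = 0.158 × 1013 = 160.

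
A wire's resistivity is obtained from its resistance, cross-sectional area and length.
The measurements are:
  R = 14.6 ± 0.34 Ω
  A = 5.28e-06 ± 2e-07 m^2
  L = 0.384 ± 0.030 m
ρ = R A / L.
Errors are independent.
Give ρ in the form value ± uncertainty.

Products/powers → add relative errors in quadrature, weighted by exponent:
  (1·δR/R)² = (1×0.0233)² = 0.000542;  (1·δA/A)² = (1×0.0379)² = 0.00143;  (-1·δL/L)² = (-1×0.0781)² = 0.00610
δρ/ρ = √(0.00808) = 0.0899
ρ = 0.000201 Ω·m, so δρ = 0.0899 × 0.000201 = 1.8e-05 Ω·m.

(2.01 ± 0.180) × 10^-4 Ω·m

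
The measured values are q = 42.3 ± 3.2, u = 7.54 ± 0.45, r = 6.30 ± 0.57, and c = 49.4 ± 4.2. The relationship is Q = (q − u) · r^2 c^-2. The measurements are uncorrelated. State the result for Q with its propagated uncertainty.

Let w = q − u = 34.8. δw = √(δq² + δu²) = √(10.2 + 0.203) = 3.23, so δw/w = 0.0930.
Q is then a monomial in w, r, c:
δQ/Q = √((δw/w)² + (2·δr/r)² + (-2·δc/c)²) = √(0.00864 + 0.0327 + 0.0289) = 0.265
Q = 0.565, so δQ = 0.265 × 0.565 = 0.150.

0.565 ± 0.150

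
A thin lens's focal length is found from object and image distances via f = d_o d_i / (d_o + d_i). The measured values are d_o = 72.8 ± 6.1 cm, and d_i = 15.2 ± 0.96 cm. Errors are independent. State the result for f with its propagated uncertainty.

12.6 ± 0.682 cm

∂f/∂d_o = (d_i/(d_o+d_i))² = 0.0298;  ∂f/∂d_i = (d_o/(d_o+d_i))² = 0.684
δf = √((∂f/∂d_o · δd_o)² + (∂f/∂d_i · δd_i)²) = √(0.0331 + 0.432) = 0.682 cm
f = 12.6 cm.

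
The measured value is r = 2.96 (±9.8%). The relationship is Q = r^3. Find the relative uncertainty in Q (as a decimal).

Q ∝ r^3, so δQ/Q = |3| · δr/r = 3 × 0.0980 = 0.294.

0.294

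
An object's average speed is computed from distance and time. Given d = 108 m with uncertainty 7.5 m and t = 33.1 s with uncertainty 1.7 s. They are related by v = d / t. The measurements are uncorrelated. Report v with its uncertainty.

Relative error in a monomial: (δv/v)² = Σ (nᵢ · δxᵢ/xᵢ)².
  (1·δd/d)² = (1×0.0694)² = 0.00482;  (-1·δt/t)² = (-1×0.0514)² = 0.00264
δv/v = √(0.00746) = 0.0864
v = 3.26 m/s, so δv = 0.0864 × 3.26 = 0.282 m/s.

3.26 ± 0.282 m/s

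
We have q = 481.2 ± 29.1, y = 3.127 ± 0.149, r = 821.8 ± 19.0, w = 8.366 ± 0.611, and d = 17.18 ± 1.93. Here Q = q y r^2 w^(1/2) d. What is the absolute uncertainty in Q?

7.49e+09

Q is a product of powers, so relative uncertainties combine in quadrature:
  (1·δq/q)² = (1×0.0605)² = 0.00366;  (1·δy/y)² = (1×0.0476)² = 0.00227;  (2·δr/r)² = (2×0.0231)² = 0.00214;  (½·δw/w)² = (0.5×0.0730)² = 0.00133;  (1·δd/d)² = (1×0.112)² = 0.0126
δQ/Q = √(0.0220) = 0.148
Q = 5.05e+10, so δQ = 0.148 × 5.05e+10 = 7.49e+09.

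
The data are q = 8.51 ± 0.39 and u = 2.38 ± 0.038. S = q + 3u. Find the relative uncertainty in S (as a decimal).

0.0260

Sums and differences: (δS)² = Σ (cᵢ δxᵢ)².
  (δq)² = 0.152;  (3·δu)² = 0.0130
δS = √(0.165) = 0.406
S = 15.6, so δS/S = 0.406/15.6 = 0.0260.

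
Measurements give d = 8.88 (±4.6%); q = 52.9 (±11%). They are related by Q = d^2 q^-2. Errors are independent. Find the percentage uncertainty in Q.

Q is a product of powers, so relative uncertainties combine in quadrature:
  (2·δd/d)² = (2×0.0460)² = 0.00846;  (-2·δq/q)² = (-2×0.110)² = 0.0484
δQ/Q = √(0.0569) = 0.238

23.8%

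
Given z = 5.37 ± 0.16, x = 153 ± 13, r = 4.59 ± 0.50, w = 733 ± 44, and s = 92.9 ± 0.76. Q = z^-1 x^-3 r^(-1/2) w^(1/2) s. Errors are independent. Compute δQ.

1.61e-05

Q is a product of powers, so relative uncertainties combine in quadrature:
  (-1·δz/z)² = (-1×0.0298)² = 0.000888;  (-3·δx/x)² = (-3×0.0850)² = 0.0650;  (−½·δr/r)² = (-0.5×0.109)² = 0.00297;  (½·δw/w)² = (0.5×0.0600)² = 0.000901;  (1·δs/s)² = (1×0.00818)² = 6.69e-05
δQ/Q = √(0.0698) = 0.264
Q = 6.1e-05, so δQ = 0.264 × 6.1e-05 = 1.61e-05.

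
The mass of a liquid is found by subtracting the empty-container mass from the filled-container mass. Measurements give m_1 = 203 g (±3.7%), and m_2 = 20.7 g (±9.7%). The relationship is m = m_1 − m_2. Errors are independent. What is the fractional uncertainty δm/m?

0.0426

Sums and differences: (δm)² = Σ (cᵢ δxᵢ)².
  (δm_1)² = 56.4;  (δm_2)² = 4.03
δm = √(60.4) = 7.77 g
m = 182 g, so δm/m = 7.77/182 = 0.0426.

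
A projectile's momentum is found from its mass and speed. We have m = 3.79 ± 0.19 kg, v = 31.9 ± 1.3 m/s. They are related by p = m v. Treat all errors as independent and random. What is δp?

7.81 kg·m/s

Products/powers → add relative errors in quadrature, weighted by exponent:
  (1·δm/m)² = (1×0.0501)² = 0.00251;  (1·δv/v)² = (1×0.0408)² = 0.00166
δp/p = √(0.00417) = 0.0646
p = 121 kg·m/s, so δp = 0.0646 × 121 = 7.81 kg·m/s.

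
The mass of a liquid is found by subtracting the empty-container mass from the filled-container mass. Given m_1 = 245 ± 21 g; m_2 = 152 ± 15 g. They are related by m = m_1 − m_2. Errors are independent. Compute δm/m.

0.277

Sums and differences: (δm)² = Σ (cᵢ δxᵢ)².
  (δm_1)² = 441;  (δm_2)² = 225
δm = √(666) = 25.8 g
m = 93.0 g, so δm/m = 25.8/93.0 = 0.277.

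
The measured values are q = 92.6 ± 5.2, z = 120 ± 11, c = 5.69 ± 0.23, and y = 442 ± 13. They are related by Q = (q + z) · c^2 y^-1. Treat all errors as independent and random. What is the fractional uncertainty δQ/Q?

0.103

Let u = q + z = 213. δu = √(δq² + δz²) = √(27.0 + 121) = 12.2, so δu/u = 0.0572.
Q is then a monomial in u, c, y:
δQ/Q = √((δu/u)² + (2·δc/c)² + (-1·δy/y)²) = √(0.00328 + 0.00654 + 0.000865) = 0.103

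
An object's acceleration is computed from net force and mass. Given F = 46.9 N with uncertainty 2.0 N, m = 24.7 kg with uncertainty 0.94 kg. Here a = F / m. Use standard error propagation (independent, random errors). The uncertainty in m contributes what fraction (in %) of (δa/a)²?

(δa/a)² = (1·δF/F)² + (-1·δm/m)²
  F term: (1×0.0426)² = 0.00182
  m term: (-1×0.0381)² = 0.00145
Total = 0.00327. Share from m = 0.00145/0.00327 = 0.443.

44.3%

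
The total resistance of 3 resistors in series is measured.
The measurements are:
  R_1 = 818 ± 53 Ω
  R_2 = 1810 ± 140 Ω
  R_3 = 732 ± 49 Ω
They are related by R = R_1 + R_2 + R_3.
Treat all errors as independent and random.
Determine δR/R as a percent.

4.69%

R is a linear combination, so absolute uncertainties add in quadrature:
  (δR_1)² = 2810;  (δR_2)² = 19600;  (δR_3)² = 2400
δR = √(24800) = 158 Ω
R = 3360 Ω, so δR/R = 158/3360 = 0.0469.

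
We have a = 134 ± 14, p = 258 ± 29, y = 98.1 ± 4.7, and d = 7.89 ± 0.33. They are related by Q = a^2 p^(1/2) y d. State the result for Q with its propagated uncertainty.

Since Q is a product/quotient, work with relative uncertainties:
  (2·δa/a)² = (2×0.104)² = 0.0437;  (½·δp/p)² = (0.5×0.112)² = 0.00316;  (1·δy/y)² = (1×0.0479)² = 0.00230;  (1·δd/d)² = (1×0.0418)² = 0.00175
δQ/Q = √(0.0509) = 0.226
Q = 2.23e+08, so δQ = 0.226 × 2.23e+08 = 5.03e+07.

(2.23 ± 0.503) × 10^8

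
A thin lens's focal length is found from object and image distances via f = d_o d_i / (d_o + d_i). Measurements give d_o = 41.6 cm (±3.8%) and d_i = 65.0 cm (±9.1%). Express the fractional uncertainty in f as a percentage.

∂f/∂d_o = (d_i/(d_o+d_i))² = 0.372;  ∂f/∂d_i = (d_o/(d_o+d_i))² = 0.152
δf = √((∂f/∂d_o · δd_o)² + (∂f/∂d_i · δd_i)²) = √(0.345 + 0.811) = 1.08 cm
f = 25.4 cm, so δf/f = 1.08/25.4 = 0.0424.

4.24%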